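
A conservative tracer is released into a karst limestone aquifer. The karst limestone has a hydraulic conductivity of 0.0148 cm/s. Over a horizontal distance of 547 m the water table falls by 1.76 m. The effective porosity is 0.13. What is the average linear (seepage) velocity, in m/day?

Convert K: 0.0148 cm/s × 864 = 12.79 m/day.
Hydraulic gradient i = Δh / L = 1.76 / 547 = 0.003218.
Darcy flux q = K · i = 12.79 × 0.003218 = 0.04114 m/day.
Seepage velocity v = q / n_e = 0.04114 / 0.13 = 0.3165 m/day.

0.316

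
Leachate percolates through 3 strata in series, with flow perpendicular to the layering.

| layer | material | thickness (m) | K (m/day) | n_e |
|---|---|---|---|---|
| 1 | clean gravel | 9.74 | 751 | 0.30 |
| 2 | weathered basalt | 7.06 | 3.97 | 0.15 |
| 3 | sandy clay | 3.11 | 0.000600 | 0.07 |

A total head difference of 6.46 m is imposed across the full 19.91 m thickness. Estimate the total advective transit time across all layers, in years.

9.23

With flow normal to the layers, continuity requires the same specific discharge q through every layer.
Σ(b_i/K_i) = 9.74/751 + 7.06/3.97 + 3.11/0.000600 = 5185 d.
q = Δh / Σ(b_i/K_i) = 6.46 / 5185 = 0.001246 m/day.
In each layer the seepage velocity is v_i = q/n_i, so the layer transit time is t_i = b_i·n_i / q:
  layer 1 (clean gravel): t_1 = 9.74 × 0.30 / 0.001246 = 2345 d
  layer 2 (weathered basalt): t_2 = 7.06 × 0.15 / 0.001246 = 850.0 d
  layer 3 (sandy clay): t_3 = 3.11 × 0.07 / 0.001246 = 174.7 d
Total t = Σ t_i = 3370 days = 9.227 years.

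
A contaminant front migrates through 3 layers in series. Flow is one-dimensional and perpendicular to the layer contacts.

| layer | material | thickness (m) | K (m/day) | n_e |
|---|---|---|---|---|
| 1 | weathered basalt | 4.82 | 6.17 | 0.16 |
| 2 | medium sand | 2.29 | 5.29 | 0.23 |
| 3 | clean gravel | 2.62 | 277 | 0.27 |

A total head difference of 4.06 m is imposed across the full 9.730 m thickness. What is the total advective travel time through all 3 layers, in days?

With flow normal to the layers, continuity requires the same specific discharge q through every layer.
Σ(b_i/K_i) = 4.82/6.17 + 2.29/5.29 + 2.62/277 = 1.224 d.
q = Δh / Σ(b_i/K_i) = 4.06 / 1.224 = 3.318 m/day.
In each layer the seepage velocity is v_i = q/n_i, so the layer transit time is t_i = b_i·n_i / q:
  layer 1 (weathered basalt): t_1 = 4.82 × 0.16 / 3.318 = 0.2324 d
  layer 2 (medium sand): t_2 = 2.29 × 0.23 / 3.318 = 0.1587 d
  layer 3 (clean gravel): t_3 = 2.62 × 0.27 / 3.318 = 0.2132 d
Total t = Σ t_i = 0.6043 days.

0.604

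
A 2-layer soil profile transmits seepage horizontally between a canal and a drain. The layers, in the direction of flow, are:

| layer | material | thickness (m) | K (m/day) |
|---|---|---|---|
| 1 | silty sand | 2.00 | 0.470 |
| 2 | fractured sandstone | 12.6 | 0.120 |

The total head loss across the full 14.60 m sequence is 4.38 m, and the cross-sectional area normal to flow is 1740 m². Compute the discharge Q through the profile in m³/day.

69.8

Flow is perpendicular to layering, so the layers act in series and the equivalent K is the thickness-weighted harmonic mean.
Total thickness L = 2.00 + 12.6 = 14.60 m.
Σ(b_i/K_i) = 2.00/0.470 + 12.6/0.120 = 109.3 d.
K_eq = L / Σ(b_i/K_i) = 14.60 / 109.3 = 0.1336 m/day.
Q = K_eq · A · (Δh/L) = 0.1336 × 1740 × (4.38/14.60) = 69.76 m³/day.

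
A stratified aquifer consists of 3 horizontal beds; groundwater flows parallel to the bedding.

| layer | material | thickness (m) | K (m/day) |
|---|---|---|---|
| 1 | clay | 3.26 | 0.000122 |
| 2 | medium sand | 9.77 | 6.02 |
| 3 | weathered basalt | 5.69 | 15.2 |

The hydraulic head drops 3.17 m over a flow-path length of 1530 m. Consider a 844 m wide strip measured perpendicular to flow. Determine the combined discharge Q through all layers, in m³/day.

Flow is parallel to layering, so each bed carries its own Darcy discharge and the transmissivities add.
Σ(K_i·b_i) = 0.000122×3.26 + 6.02×9.77 + 15.2×5.69 = 145.3 m²/day.
Hydraulic gradient i = Δh / L = 3.17 / 1530 = 0.002072.
Q = Σ(K_i·b_i) · W · i = 145.3 × 844 × 0.002072 = 254.1 m³/day.

254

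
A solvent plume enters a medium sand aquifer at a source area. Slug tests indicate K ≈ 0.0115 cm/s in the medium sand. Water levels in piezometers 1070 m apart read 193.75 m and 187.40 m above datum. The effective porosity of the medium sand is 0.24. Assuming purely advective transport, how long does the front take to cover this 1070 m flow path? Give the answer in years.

Convert K: 0.0115 cm/s × 864 = 9.936 m/day.
Hydraulic gradient i = (193.75 − 187.40) / 1070 = 6.35 / 1070 = 0.005935.
Darcy flux q = K · i = 9.936 × 0.005935 = 0.05897 m/day.
Seepage velocity v = q / n_e = 0.05897 / 0.24 = 0.2457 m/day.
Travel time t = L / v = 1070 / 0.2457 = 4355 days = 11.92 years.

11.9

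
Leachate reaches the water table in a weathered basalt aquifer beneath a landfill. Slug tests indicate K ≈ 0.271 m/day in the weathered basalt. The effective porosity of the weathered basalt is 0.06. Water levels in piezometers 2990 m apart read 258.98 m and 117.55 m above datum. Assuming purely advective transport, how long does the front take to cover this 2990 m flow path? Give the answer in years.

38.3

Hydraulic gradient i = (258.98 − 117.55) / 2990 = 141.43 / 2990 = 0.04730.
Darcy flux q = K · i = 0.2710 × 0.04730 = 0.01282 m/day.
Seepage velocity v = q / n_e = 0.01282 / 0.06 = 0.2136 m/day.
Travel time t = L / v = 2990 / 0.2136 = 13995 days = 38.32 years.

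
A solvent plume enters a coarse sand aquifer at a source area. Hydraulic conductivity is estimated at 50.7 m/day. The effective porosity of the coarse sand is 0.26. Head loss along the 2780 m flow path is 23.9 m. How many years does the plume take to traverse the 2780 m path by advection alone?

Hydraulic gradient i = Δh / L = 23.9 / 2780 = 0.008597.
Darcy flux q = K · i = 50.70 × 0.008597 = 0.4359 m/day.
Seepage velocity v = q / n_e = 0.4359 / 0.26 = 1.676 m/day.
Travel time t = L / v = 2780 / 1.676 = 1658 days = 4.540 years.

4.54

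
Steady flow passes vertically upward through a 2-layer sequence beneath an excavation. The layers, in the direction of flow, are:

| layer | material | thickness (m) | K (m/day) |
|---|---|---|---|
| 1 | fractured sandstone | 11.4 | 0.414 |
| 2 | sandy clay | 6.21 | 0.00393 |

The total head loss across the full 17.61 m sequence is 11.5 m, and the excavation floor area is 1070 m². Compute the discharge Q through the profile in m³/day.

7.65

Flow is perpendicular to layering, so the layers act in series and the equivalent K is the thickness-weighted harmonic mean.
Total thickness L = 11.4 + 6.21 = 17.61 m.
Σ(b_i/K_i) = 11.4/0.414 + 6.21/0.00393 = 1608 d.
K_eq = L / Σ(b_i/K_i) = 17.61 / 1608 = 0.01095 m/day.
Q = K_eq · A · (Δh/L) = 0.01095 × 1070 × (11.5/17.61) = 7.654 m³/day.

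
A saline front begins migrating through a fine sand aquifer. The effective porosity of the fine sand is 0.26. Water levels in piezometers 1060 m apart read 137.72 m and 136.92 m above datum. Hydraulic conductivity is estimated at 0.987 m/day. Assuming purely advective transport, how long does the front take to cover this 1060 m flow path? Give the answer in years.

1010

Hydraulic gradient i = (137.72 − 136.92) / 1060 = 0.8 / 1060 = 0.0007547.
Darcy flux q = K · i = 0.9870 × 0.0007547 = 0.0007449 m/day.
Seepage velocity v = q / n_e = 0.0007449 / 0.26 = 0.002865 m/day.
Travel time t = L / v = 1060 / 0.002865 = 3.700e+05 days = 1013 years.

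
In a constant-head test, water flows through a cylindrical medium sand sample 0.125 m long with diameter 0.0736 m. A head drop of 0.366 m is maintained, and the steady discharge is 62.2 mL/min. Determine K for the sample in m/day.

Cross-sectional area A = π·(d/2)² = π × (0.0736/2)² = 0.004254 m².
Convert discharge: 62.2 mL/min = 1.037e-06 m³/s.
Darcy's law rearranged: K = Q·L / (A·Δh) = 1.037e-06 × 0.125 / (0.004254 × 0.366) = 8.322e-05 m/s = 7.190 m/day.

7.19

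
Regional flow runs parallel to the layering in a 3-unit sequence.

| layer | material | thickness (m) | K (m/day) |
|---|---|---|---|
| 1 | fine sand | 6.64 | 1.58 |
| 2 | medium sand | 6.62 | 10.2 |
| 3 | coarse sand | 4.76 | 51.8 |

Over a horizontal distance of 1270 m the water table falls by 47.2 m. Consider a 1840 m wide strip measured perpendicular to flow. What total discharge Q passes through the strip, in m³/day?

Flow is parallel to layering, so each bed carries its own Darcy discharge and the transmissivities add.
Σ(K_i·b_i) = 1.58×6.64 + 10.2×6.62 + 51.8×4.76 = 324.6 m²/day.
Hydraulic gradient i = Δh / L = 47.2 / 1270 = 0.03717.
Q = Σ(K_i·b_i) · W · i = 324.6 × 1840 × 0.03717 = 22196 m³/day.

22200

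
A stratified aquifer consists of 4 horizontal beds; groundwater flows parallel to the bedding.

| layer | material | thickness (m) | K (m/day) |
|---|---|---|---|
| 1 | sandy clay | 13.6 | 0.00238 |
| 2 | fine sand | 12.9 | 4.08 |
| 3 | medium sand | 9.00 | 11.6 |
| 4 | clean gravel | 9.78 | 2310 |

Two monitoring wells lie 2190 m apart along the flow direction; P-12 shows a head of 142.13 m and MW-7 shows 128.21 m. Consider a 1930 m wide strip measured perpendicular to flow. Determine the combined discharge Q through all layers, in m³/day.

Flow is parallel to layering, so each bed carries its own Darcy discharge and the transmissivities add.
Σ(K_i·b_i) = 0.00238×13.6 + 4.08×12.9 + 11.6×9.00 + 2310×9.78 = 22749 m²/day.
Hydraulic gradient i = (142.13 − 128.21) / 2190 = 13.92 / 2190 = 0.006356.
Q = Σ(K_i·b_i) · W · i = 22749 × 1930 × 0.006356 = 2.791e+05 m³/day.

279000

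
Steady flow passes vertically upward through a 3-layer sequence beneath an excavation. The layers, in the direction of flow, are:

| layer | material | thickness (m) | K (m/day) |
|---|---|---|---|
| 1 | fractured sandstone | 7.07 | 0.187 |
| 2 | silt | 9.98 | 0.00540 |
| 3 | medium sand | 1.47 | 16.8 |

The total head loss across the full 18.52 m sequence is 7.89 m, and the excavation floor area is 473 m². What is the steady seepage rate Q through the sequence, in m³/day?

1.98

Flow is perpendicular to layering, so the layers act in series and the equivalent K is the thickness-weighted harmonic mean.
Total thickness L = 7.07 + 9.98 + 1.47 = 18.52 m.
Σ(b_i/K_i) = 7.07/0.187 + 9.98/0.00540 + 1.47/16.8 = 1886 d.
K_eq = L / Σ(b_i/K_i) = 18.52 / 1886 = 0.009819 m/day.
Q = K_eq · A · (Δh/L) = 0.009819 × 473 × (7.89/18.52) = 1.979 m³/day.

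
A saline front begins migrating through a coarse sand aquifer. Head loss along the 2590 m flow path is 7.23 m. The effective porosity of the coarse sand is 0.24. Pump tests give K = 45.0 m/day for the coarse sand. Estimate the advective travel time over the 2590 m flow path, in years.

13.5

Hydraulic gradient i = Δh / L = 7.23 / 2590 = 0.002792.
Darcy flux q = K · i = 45.00 × 0.002792 = 0.1256 m/day.
Seepage velocity v = q / n_e = 0.1256 / 0.24 = 0.5234 m/day.
Travel time t = L / v = 2590 / 0.5234 = 4948 days = 13.55 years.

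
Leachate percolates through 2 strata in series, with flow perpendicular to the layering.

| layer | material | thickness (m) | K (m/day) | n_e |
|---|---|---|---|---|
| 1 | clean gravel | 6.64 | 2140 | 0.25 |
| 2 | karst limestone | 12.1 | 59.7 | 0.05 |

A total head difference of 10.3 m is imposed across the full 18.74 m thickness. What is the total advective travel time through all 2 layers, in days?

0.0453

With flow normal to the layers, continuity requires the same specific discharge q through every layer.
Σ(b_i/K_i) = 6.64/2140 + 12.1/59.7 = 0.2058 d.
q = Δh / Σ(b_i/K_i) = 10.3 / 0.2058 = 50.05 m/day.
In each layer the seepage velocity is v_i = q/n_i, so the layer transit time is t_i = b_i·n_i / q:
  layer 1 (clean gravel): t_1 = 6.64 × 0.25 / 50.05 = 0.03317 d
  layer 2 (karst limestone): t_2 = 12.1 × 0.05 / 50.05 = 0.01209 d
Total t = Σ t_i = 0.04525 days.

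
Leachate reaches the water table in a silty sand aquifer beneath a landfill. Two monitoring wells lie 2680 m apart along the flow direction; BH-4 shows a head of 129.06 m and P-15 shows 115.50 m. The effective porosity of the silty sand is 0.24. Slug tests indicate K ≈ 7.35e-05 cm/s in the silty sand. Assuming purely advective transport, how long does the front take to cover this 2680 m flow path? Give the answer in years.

5480

Convert K: 7.35e-05 cm/s × 864 = 0.06350 m/day.
Hydraulic gradient i = (129.06 − 115.50) / 2680 = 13.56 / 2680 = 0.005060.
Darcy flux q = K · i = 0.06350 × 0.005060 = 0.0003213 m/day.
Seepage velocity v = q / n_e = 0.0003213 / 0.24 = 0.001339 m/day.
Travel time t = L / v = 2680 / 0.001339 = 2.002e+06 days = 5481 years.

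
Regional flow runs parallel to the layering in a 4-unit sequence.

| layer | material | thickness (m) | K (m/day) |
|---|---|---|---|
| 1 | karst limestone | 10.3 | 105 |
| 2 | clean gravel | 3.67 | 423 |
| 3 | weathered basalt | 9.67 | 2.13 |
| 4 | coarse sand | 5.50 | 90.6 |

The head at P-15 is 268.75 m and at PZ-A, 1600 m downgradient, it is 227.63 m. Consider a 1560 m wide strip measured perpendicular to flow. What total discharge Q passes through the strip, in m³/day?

Flow is parallel to layering, so each bed carries its own Darcy discharge and the transmissivities add.
Σ(K_i·b_i) = 105×10.3 + 423×3.67 + 2.13×9.67 + 90.6×5.50 = 3153 m²/day.
Hydraulic gradient i = (268.75 − 227.63) / 1600 = 41.12 / 1600 = 0.02570.
Q = Σ(K_i·b_i) · W · i = 3153 × 1560 × 0.02570 = 1.264e+05 m³/day.

126000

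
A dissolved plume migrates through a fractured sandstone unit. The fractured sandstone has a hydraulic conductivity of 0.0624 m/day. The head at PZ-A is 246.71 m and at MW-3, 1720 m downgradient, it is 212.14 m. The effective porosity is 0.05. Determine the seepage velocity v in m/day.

Hydraulic gradient i = (246.71 − 212.14) / 1720 = 34.57 / 1720 = 0.02010.
Darcy flux q = K · i = 0.06240 × 0.02010 = 0.001254 m/day.
Seepage velocity v = q / n_e = 0.001254 / 0.05 = 0.02508 m/day.

0.0251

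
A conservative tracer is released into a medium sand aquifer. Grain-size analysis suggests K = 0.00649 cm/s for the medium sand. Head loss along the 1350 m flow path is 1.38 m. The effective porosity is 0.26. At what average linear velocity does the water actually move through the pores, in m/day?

0.0220

Convert K: 0.00649 cm/s × 864 = 5.607 m/day.
Hydraulic gradient i = Δh / L = 1.38 / 1350 = 0.001022.
Darcy flux q = K · i = 5.607 × 0.001022 = 0.005732 m/day.
Seepage velocity v = q / n_e = 0.005732 / 0.26 = 0.02205 m/day.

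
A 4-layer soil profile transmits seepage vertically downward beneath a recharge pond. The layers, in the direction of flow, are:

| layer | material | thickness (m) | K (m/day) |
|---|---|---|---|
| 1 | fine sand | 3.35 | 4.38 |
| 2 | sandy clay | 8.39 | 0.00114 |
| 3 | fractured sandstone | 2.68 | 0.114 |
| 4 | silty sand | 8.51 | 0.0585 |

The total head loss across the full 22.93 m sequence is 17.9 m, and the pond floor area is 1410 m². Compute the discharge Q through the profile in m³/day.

Flow is perpendicular to layering, so the layers act in series and the equivalent K is the thickness-weighted harmonic mean.
Total thickness L = 3.35 + 8.39 + 2.68 + 8.51 = 22.93 m.
Σ(b_i/K_i) = 3.35/4.38 + 8.39/0.00114 + 2.68/0.114 + 8.51/0.0585 = 7529 d.
K_eq = L / Σ(b_i/K_i) = 22.93 / 7529 = 0.003045 m/day.
Q = K_eq · A · (Δh/L) = 0.003045 × 1410 × (17.9/22.93) = 3.352 m³/day.

3.35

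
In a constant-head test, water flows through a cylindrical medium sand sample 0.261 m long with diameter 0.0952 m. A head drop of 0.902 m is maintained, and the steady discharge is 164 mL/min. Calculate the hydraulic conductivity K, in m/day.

9.60

Cross-sectional area A = π·(d/2)² = π × (0.0952/2)² = 0.007118 m².
Convert discharge: 164 mL/min = 2.733e-06 m³/s.
Darcy's law rearranged: K = Q·L / (A·Δh) = 2.733e-06 × 0.261 / (0.007118 × 0.902) = 0.0001111 m/s = 9.600 m/day.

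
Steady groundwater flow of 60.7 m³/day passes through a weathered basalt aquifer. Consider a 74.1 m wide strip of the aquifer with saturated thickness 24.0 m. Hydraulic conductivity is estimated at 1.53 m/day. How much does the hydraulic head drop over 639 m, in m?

Cross-sectional area A = 74.1 × 24.0 = 1778 m².
From Q = K·A·i, i = Q / (K·A) = 60.7 / (1.530 × 1778) = 0.02231.
Head loss Δh = i · L = 0.02231 × 639 = 14.26 m.

14.3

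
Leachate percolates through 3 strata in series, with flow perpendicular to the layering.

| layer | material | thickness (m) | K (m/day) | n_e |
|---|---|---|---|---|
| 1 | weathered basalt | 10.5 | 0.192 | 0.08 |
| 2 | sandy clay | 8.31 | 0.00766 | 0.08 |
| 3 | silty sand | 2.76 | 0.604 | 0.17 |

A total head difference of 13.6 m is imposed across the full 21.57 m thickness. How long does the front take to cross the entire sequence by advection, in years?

0.455

With flow normal to the layers, continuity requires the same specific discharge q through every layer.
Σ(b_i/K_i) = 10.5/0.192 + 8.31/0.00766 + 2.76/0.604 = 1144 d.
q = Δh / Σ(b_i/K_i) = 13.6 / 1144 = 0.01189 m/day.
In each layer the seepage velocity is v_i = q/n_i, so the layer transit time is t_i = b_i·n_i / q:
  layer 1 (weathered basalt): t_1 = 10.5 × 0.08 / 0.01189 = 70.67 d
  layer 2 (sandy clay): t_2 = 8.31 × 0.08 / 0.01189 = 55.93 d
  layer 3 (silty sand): t_3 = 2.76 × 0.17 / 0.01189 = 39.47 d
Total t = Σ t_i = 166.1 days = 0.4547 years.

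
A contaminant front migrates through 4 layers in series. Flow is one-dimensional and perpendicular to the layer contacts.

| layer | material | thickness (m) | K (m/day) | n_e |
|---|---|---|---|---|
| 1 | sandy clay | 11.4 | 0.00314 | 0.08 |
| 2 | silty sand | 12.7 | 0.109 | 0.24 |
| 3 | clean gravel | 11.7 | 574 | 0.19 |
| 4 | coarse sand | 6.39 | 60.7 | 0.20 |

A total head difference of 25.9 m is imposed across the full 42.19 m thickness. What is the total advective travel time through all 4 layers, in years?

2.96

With flow normal to the layers, continuity requires the same specific discharge q through every layer.
Σ(b_i/K_i) = 11.4/0.00314 + 12.7/0.109 + 11.7/574 + 6.39/60.7 = 3747 d.
q = Δh / Σ(b_i/K_i) = 25.9 / 3747 = 0.006912 m/day.
In each layer the seepage velocity is v_i = q/n_i, so the layer transit time is t_i = b_i·n_i / q:
  layer 1 (sandy clay): t_1 = 11.4 × 0.08 / 0.006912 = 131.9 d
  layer 2 (silty sand): t_2 = 12.7 × 0.24 / 0.006912 = 441.0 d
  layer 3 (clean gravel): t_3 = 11.7 × 0.19 / 0.006912 = 321.6 d
  layer 4 (coarse sand): t_4 = 6.39 × 0.20 / 0.006912 = 184.9 d
Total t = Σ t_i = 1079 days = 2.955 years.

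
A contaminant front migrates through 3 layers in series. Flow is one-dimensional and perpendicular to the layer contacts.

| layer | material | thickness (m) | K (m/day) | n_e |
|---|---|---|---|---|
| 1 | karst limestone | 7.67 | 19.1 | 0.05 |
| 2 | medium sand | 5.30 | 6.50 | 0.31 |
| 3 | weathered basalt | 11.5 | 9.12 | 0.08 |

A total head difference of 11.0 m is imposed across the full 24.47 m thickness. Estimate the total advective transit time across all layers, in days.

0.664

With flow normal to the layers, continuity requires the same specific discharge q through every layer.
Σ(b_i/K_i) = 7.67/19.1 + 5.30/6.50 + 11.5/9.12 = 2.478 d.
q = Δh / Σ(b_i/K_i) = 11.0 / 2.478 = 4.439 m/day.
In each layer the seepage velocity is v_i = q/n_i, so the layer transit time is t_i = b_i·n_i / q:
  layer 1 (karst limestone): t_1 = 7.67 × 0.05 / 4.439 = 0.08639 d
  layer 2 (medium sand): t_2 = 5.30 × 0.31 / 4.439 = 0.3701 d
  layer 3 (weathered basalt): t_3 = 11.5 × 0.08 / 4.439 = 0.2072 d
Total t = Σ t_i = 0.6637 days.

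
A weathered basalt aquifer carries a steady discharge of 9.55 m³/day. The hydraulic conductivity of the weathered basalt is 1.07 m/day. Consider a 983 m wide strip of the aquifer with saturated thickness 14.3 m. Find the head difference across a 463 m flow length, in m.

0.294

Cross-sectional area A = 983 × 14.3 = 14057 m².
From Q = K·A·i, i = Q / (K·A) = 9.55 / (1.070 × 14057) = 0.0006349.
Head loss Δh = i · L = 0.0006349 × 463 = 0.2940 m.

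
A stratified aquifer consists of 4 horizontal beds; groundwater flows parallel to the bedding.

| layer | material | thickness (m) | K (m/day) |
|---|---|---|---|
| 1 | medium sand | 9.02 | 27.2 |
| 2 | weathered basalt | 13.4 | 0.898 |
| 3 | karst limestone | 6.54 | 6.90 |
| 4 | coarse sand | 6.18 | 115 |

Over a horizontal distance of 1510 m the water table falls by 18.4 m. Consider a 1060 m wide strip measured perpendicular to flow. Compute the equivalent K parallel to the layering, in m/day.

Flow is parallel to layering, so each bed carries its own Darcy discharge and the transmissivities add.
Σ(K_i·b_i) = 27.2×9.02 + 0.898×13.4 + 6.90×6.54 + 115×6.18 = 1013 m²/day.
Total thickness b = 35.14 m, so K_eq = Σ(K_i·b_i)/b = 28.83 m/day.

28.8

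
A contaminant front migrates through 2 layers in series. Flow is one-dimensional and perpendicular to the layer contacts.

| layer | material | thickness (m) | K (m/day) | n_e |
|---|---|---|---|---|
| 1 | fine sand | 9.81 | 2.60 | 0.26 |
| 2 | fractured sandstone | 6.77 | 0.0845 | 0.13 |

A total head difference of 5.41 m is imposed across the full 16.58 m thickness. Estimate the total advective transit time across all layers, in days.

With flow normal to the layers, continuity requires the same specific discharge q through every layer.
Σ(b_i/K_i) = 9.81/2.60 + 6.77/0.0845 = 83.89 d.
q = Δh / Σ(b_i/K_i) = 5.41 / 83.89 = 0.06449 m/day.
In each layer the seepage velocity is v_i = q/n_i, so the layer transit time is t_i = b_i·n_i / q:
  layer 1 (fine sand): t_1 = 9.81 × 0.26 / 0.06449 = 39.55 d
  layer 2 (fractured sandstone): t_2 = 6.77 × 0.13 / 0.06449 = 13.65 d
Total t = Σ t_i = 53.20 days.

53.2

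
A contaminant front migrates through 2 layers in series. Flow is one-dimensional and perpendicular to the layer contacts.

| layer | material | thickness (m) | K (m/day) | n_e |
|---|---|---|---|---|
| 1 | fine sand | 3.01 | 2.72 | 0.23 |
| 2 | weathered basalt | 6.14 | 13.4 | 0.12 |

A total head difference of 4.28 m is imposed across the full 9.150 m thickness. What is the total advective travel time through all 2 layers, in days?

0.522

With flow normal to the layers, continuity requires the same specific discharge q through every layer.
Σ(b_i/K_i) = 3.01/2.72 + 6.14/13.4 = 1.565 d.
q = Δh / Σ(b_i/K_i) = 4.28 / 1.565 = 2.735 m/day.
In each layer the seepage velocity is v_i = q/n_i, so the layer transit time is t_i = b_i·n_i / q:
  layer 1 (fine sand): t_1 = 3.01 × 0.23 / 2.735 = 0.2531 d
  layer 2 (weathered basalt): t_2 = 6.14 × 0.12 / 2.735 = 0.2694 d
Total t = Σ t_i = 0.5225 days.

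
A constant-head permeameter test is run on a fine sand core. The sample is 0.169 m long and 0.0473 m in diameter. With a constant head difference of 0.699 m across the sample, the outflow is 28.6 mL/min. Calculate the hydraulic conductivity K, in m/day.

5.67

Cross-sectional area A = π·(d/2)² = π × (0.0473/2)² = 0.001757 m².
Convert discharge: 28.6 mL/min = 4.767e-07 m³/s.
Darcy's law rearranged: K = Q·L / (A·Δh) = 4.767e-07 × 0.169 / (0.001757 × 0.699) = 6.559e-05 m/s = 5.667 m/day.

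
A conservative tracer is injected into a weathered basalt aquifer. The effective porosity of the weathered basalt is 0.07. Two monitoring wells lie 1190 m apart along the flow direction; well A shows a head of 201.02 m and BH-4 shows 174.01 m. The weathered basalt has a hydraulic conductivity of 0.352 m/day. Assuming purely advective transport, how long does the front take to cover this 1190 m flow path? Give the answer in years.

28.5

Hydraulic gradient i = (201.02 − 174.01) / 1190 = 27.01 / 1190 = 0.02270.
Darcy flux q = K · i = 0.3520 × 0.02270 = 0.007990 m/day.
Seepage velocity v = q / n_e = 0.007990 / 0.07 = 0.1141 m/day.
Travel time t = L / v = 1190 / 0.1141 = 10426 days = 28.55 years.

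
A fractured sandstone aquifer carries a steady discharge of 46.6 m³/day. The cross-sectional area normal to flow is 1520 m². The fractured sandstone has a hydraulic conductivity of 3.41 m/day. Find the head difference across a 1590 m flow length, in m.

From Q = K·A·i, i = Q / (K·A) = 46.6 / (3.410 × 1520) = 0.008991.
Head loss Δh = i · L = 0.008991 × 1590 = 14.30 m.

14.3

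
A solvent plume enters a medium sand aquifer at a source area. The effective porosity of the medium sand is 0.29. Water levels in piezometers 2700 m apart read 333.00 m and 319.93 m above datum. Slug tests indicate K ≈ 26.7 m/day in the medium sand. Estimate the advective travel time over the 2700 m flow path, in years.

16.6

Hydraulic gradient i = (333.00 − 319.93) / 2700 = 13.07 / 2700 = 0.004841.
Darcy flux q = K · i = 26.70 × 0.004841 = 0.1292 m/day.
Seepage velocity v = q / n_e = 0.1292 / 0.29 = 0.4457 m/day.
Travel time t = L / v = 2700 / 0.4457 = 6058 days = 16.59 years.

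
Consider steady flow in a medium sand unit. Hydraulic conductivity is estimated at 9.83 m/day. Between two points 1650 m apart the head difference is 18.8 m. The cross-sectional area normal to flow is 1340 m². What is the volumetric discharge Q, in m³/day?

150

Hydraulic gradient i = Δh / L = 18.8 / 1650 = 0.01139.
Darcy's law: Q = K · A · i = 9.830 × 1340 × 0.01139 = 150.1 m³/day.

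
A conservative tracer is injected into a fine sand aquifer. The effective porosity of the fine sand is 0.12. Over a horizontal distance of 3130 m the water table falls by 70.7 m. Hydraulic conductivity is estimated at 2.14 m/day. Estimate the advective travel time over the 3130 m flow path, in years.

Hydraulic gradient i = Δh / L = 70.7 / 3130 = 0.02259.
Darcy flux q = K · i = 2.140 × 0.02259 = 0.04834 m/day.
Seepage velocity v = q / n_e = 0.04834 / 0.12 = 0.4028 m/day.
Travel time t = L / v = 3130 / 0.4028 = 7770 days = 21.27 years.

21.3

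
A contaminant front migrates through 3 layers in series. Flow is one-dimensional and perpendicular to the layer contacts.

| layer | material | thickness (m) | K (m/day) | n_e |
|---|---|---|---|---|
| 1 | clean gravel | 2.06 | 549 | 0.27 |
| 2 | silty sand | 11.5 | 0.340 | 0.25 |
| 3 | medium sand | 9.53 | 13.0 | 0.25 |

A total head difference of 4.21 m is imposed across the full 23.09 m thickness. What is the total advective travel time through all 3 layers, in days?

With flow normal to the layers, continuity requires the same specific discharge q through every layer.
Σ(b_i/K_i) = 2.06/549 + 11.5/0.340 + 9.53/13.0 = 34.56 d.
q = Δh / Σ(b_i/K_i) = 4.21 / 34.56 = 0.1218 m/day.
In each layer the seepage velocity is v_i = q/n_i, so the layer transit time is t_i = b_i·n_i / q:
  layer 1 (clean gravel): t_1 = 2.06 × 0.27 / 0.1218 = 4.566 d
  layer 2 (silty sand): t_2 = 11.5 × 0.25 / 0.1218 = 23.60 d
  layer 3 (medium sand): t_3 = 9.53 × 0.25 / 0.1218 = 19.56 d
Total t = Σ t_i = 47.73 days.

47.7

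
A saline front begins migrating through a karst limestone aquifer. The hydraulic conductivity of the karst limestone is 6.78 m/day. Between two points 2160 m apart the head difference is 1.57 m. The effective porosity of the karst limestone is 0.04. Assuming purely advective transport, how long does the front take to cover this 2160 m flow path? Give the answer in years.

48.0

Hydraulic gradient i = Δh / L = 1.57 / 2160 = 0.0007269.
Darcy flux q = K · i = 6.780 × 0.0007269 = 0.004928 m/day.
Seepage velocity v = q / n_e = 0.004928 / 0.04 = 0.1232 m/day.
Travel time t = L / v = 2160 / 0.1232 = 17532 days = 48.00 years.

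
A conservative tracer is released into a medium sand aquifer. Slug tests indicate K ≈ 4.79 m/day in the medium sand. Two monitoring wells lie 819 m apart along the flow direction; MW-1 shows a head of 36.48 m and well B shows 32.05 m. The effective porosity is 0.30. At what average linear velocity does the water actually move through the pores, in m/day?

0.0864

Hydraulic gradient i = (36.48 − 32.05) / 819 = 4.43 / 819 = 0.005409.
Darcy flux q = K · i = 4.790 × 0.005409 = 0.02591 m/day.
Seepage velocity v = q / n_e = 0.02591 / 0.30 = 0.08636 m/day.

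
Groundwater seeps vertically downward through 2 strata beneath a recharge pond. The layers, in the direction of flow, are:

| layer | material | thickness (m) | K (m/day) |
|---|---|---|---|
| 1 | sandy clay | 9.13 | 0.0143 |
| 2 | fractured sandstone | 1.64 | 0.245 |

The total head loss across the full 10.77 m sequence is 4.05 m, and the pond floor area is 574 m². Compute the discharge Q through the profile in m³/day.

Flow is perpendicular to layering, so the layers act in series and the equivalent K is the thickness-weighted harmonic mean.
Total thickness L = 9.13 + 1.64 = 10.77 m.
Σ(b_i/K_i) = 9.13/0.0143 + 1.64/0.245 = 645.2 d.
K_eq = L / Σ(b_i/K_i) = 10.77 / 645.2 = 0.01669 m/day.
Q = K_eq · A · (Δh/L) = 0.01669 × 574 × (4.05/10.77) = 3.603 m³/day.

3.60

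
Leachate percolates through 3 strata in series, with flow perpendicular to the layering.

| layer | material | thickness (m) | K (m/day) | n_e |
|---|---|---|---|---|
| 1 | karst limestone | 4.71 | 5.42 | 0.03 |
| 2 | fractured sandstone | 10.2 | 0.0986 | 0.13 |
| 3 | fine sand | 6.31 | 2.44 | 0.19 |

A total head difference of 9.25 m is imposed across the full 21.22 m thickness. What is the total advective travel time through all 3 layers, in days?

30.8

With flow normal to the layers, continuity requires the same specific discharge q through every layer.
Σ(b_i/K_i) = 4.71/5.42 + 10.2/0.0986 + 6.31/2.44 = 106.9 d.
q = Δh / Σ(b_i/K_i) = 9.25 / 106.9 = 0.08653 m/day.
In each layer the seepage velocity is v_i = q/n_i, so the layer transit time is t_i = b_i·n_i / q:
  layer 1 (karst limestone): t_1 = 4.71 × 0.03 / 0.08653 = 1.633 d
  layer 2 (fractured sandstone): t_2 = 10.2 × 0.13 / 0.08653 = 15.32 d
  layer 3 (fine sand): t_3 = 6.31 × 0.19 / 0.08653 = 13.86 d
Total t = Σ t_i = 30.81 days.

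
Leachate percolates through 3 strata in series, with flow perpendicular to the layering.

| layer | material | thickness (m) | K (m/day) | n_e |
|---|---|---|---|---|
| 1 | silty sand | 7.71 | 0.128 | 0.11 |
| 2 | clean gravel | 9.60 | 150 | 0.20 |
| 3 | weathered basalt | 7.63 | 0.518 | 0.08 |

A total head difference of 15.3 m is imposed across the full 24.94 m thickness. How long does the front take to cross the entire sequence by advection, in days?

With flow normal to the layers, continuity requires the same specific discharge q through every layer.
Σ(b_i/K_i) = 7.71/0.128 + 9.60/150 + 7.63/0.518 = 75.03 d.
q = Δh / Σ(b_i/K_i) = 15.3 / 75.03 = 0.2039 m/day.
In each layer the seepage velocity is v_i = q/n_i, so the layer transit time is t_i = b_i·n_i / q:
  layer 1 (silty sand): t_1 = 7.71 × 0.11 / 0.2039 = 4.159 d
  layer 2 (clean gravel): t_2 = 9.60 × 0.20 / 0.2039 = 9.415 d
  layer 3 (weathered basalt): t_3 = 7.63 × 0.08 / 0.2039 = 2.993 d
Total t = Σ t_i = 16.57 days.

16.6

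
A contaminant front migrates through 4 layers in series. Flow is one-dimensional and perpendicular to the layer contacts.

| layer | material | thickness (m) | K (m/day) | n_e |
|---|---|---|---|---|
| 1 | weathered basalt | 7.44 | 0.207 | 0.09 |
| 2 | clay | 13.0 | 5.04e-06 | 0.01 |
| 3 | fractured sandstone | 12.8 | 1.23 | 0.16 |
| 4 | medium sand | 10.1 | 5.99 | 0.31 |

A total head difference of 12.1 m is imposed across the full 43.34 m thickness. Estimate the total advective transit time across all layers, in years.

3490

With flow normal to the layers, continuity requires the same specific discharge q through every layer.
Σ(b_i/K_i) = 7.44/0.207 + 13.0/5.04e-06 + 12.8/1.23 + 10.1/5.99 = 2.579e+06 d.
q = Δh / Σ(b_i/K_i) = 12.1 / 2.579e+06 = 4.691e-06 m/day.
In each layer the seepage velocity is v_i = q/n_i, so the layer transit time is t_i = b_i·n_i / q:
  layer 1 (weathered basalt): t_1 = 7.44 × 0.09 / 4.691e-06 = 1.427e+05 d
  layer 2 (clay): t_2 = 13.0 × 0.01 / 4.691e-06 = 27713 d
  layer 3 (fractured sandstone): t_3 = 12.8 × 0.16 / 4.691e-06 = 4.366e+05 d
  layer 4 (medium sand): t_4 = 10.1 × 0.31 / 4.691e-06 = 6.674e+05 d
Total t = Σ t_i = 1.274e+06 days = 3489 years.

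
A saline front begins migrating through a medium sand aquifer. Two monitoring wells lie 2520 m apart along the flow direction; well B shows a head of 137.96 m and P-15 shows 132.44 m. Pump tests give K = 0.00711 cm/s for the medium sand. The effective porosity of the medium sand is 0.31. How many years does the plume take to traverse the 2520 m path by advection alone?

159

Convert K: 0.00711 cm/s × 864 = 6.143 m/day.
Hydraulic gradient i = (137.96 − 132.44) / 2520 = 5.52 / 2520 = 0.002190.
Darcy flux q = K · i = 6.143 × 0.002190 = 0.01346 m/day.
Seepage velocity v = q / n_e = 0.01346 / 0.31 = 0.04341 m/day.
Travel time t = L / v = 2520 / 0.04341 = 58055 days = 158.9 years.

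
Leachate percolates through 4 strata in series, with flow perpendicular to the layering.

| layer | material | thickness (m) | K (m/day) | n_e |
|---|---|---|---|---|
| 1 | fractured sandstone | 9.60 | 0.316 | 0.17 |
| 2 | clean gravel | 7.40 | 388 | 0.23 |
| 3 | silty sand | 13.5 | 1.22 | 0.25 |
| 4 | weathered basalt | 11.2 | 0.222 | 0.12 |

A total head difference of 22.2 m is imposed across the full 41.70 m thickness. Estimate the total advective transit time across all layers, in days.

With flow normal to the layers, continuity requires the same specific discharge q through every layer.
Σ(b_i/K_i) = 9.60/0.316 + 7.40/388 + 13.5/1.22 + 11.2/0.222 = 91.91 d.
q = Δh / Σ(b_i/K_i) = 22.2 / 91.91 = 0.2415 m/day.
In each layer the seepage velocity is v_i = q/n_i, so the layer transit time is t_i = b_i·n_i / q:
  layer 1 (fractured sandstone): t_1 = 9.60 × 0.17 / 0.2415 = 6.757 d
  layer 2 (clean gravel): t_2 = 7.40 × 0.23 / 0.2415 = 7.047 d
  layer 3 (silty sand): t_3 = 13.5 × 0.25 / 0.2415 = 13.97 d
  layer 4 (weathered basalt): t_4 = 11.2 × 0.12 / 0.2415 = 5.565 d
Total t = Σ t_i = 33.34 days.

33.3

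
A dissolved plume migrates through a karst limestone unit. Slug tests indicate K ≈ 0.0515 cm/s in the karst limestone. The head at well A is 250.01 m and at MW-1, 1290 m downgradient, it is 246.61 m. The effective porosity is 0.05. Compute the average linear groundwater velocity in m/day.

2.35

Convert K: 0.0515 cm/s × 864 = 44.50 m/day.
Hydraulic gradient i = (250.01 − 246.61) / 1290 = 3.4 / 1290 = 0.002636.
Darcy flux q = K · i = 44.50 × 0.002636 = 0.1173 m/day.
Seepage velocity v = q / n_e = 0.1173 / 0.05 = 2.346 m/day.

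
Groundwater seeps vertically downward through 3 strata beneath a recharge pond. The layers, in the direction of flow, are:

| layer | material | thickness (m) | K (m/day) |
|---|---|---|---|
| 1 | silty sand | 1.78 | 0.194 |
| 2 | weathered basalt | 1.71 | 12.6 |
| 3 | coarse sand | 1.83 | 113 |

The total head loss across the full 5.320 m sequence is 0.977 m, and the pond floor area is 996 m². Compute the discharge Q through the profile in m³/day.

Flow is perpendicular to layering, so the layers act in series and the equivalent K is the thickness-weighted harmonic mean.
Total thickness L = 1.78 + 1.71 + 1.83 = 5.320 m.
Σ(b_i/K_i) = 1.78/0.194 + 1.71/12.6 + 1.83/113 = 9.327 d.
K_eq = L / Σ(b_i/K_i) = 5.320 / 9.327 = 0.5704 m/day.
Q = K_eq · A · (Δh/L) = 0.5704 × 996 × (0.977/5.320) = 104.3 m³/day.

104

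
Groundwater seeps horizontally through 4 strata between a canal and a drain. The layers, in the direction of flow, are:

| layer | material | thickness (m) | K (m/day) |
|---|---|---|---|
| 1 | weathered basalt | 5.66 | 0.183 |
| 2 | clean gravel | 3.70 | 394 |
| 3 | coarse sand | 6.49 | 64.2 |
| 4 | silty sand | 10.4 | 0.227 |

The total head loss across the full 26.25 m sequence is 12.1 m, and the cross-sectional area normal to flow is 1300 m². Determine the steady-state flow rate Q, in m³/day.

205

Flow is perpendicular to layering, so the layers act in series and the equivalent K is the thickness-weighted harmonic mean.
Total thickness L = 5.66 + 3.70 + 6.49 + 10.4 = 26.25 m.
Σ(b_i/K_i) = 5.66/0.183 + 3.70/394 + 6.49/64.2 + 10.4/0.227 = 76.85 d.
K_eq = L / Σ(b_i/K_i) = 26.25 / 76.85 = 0.3416 m/day.
Q = K_eq · A · (Δh/L) = 0.3416 × 1300 × (12.1/26.25) = 204.7 m³/day.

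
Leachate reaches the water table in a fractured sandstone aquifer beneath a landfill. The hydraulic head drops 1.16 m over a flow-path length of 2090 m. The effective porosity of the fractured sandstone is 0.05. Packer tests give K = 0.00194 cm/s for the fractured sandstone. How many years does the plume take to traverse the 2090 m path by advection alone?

308

Convert K: 0.00194 cm/s × 864 = 1.676 m/day.
Hydraulic gradient i = Δh / L = 1.16 / 2090 = 0.0005550.
Darcy flux q = K · i = 1.676 × 0.0005550 = 0.0009303 m/day.
Seepage velocity v = q / n_e = 0.0009303 / 0.05 = 0.01861 m/day.
Travel time t = L / v = 2090 / 0.01861 = 1.123e+05 days = 307.5 years.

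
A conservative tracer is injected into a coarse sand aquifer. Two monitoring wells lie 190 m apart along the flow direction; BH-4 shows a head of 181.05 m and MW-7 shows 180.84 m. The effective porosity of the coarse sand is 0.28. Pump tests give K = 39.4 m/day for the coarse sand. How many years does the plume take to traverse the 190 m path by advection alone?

Hydraulic gradient i = (181.05 − 180.84) / 190 = 0.21 / 190 = 0.001105.
Darcy flux q = K · i = 39.40 × 0.001105 = 0.04355 m/day.
Seepage velocity v = q / n_e = 0.04355 / 0.28 = 0.1555 m/day.
Travel time t = L / v = 190 / 0.1555 = 1222 days = 3.345 years.

3.34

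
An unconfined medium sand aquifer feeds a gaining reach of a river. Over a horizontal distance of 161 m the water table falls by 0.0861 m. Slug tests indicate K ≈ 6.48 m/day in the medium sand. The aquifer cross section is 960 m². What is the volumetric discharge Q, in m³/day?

Hydraulic gradient i = Δh / L = 0.0861 / 161 = 0.0005348.
Darcy's law: Q = K · A · i = 6.480 × 960.0 × 0.0005348 = 3.327 m³/day.

3.33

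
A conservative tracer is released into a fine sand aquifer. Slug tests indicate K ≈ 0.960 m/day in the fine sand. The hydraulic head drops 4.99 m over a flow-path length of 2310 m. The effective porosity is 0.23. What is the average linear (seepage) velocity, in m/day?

0.00902

Hydraulic gradient i = Δh / L = 4.99 / 2310 = 0.002160.
Darcy flux q = K · i = 0.9600 × 0.002160 = 0.002074 m/day.
Seepage velocity v = q / n_e = 0.002074 / 0.23 = 0.009016 m/day.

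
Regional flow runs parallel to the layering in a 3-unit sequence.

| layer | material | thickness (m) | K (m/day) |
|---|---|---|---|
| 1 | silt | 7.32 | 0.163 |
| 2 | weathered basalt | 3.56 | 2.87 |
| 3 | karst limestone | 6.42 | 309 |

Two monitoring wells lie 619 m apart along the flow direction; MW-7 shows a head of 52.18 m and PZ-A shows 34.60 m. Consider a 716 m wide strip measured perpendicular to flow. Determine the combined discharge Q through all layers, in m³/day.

Flow is parallel to layering, so each bed carries its own Darcy discharge and the transmissivities add.
Σ(K_i·b_i) = 0.163×7.32 + 2.87×3.56 + 309×6.42 = 1995 m²/day.
Hydraulic gradient i = (52.18 − 34.60) / 619 = 17.58 / 619 = 0.02840.
Q = Σ(K_i·b_i) · W · i = 1995 × 716 × 0.02840 = 40572 m³/day.

40600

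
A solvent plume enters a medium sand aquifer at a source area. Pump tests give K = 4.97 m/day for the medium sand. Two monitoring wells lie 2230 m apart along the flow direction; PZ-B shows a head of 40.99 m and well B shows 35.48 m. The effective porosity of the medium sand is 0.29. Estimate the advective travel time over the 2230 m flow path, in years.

Hydraulic gradient i = (40.99 − 35.48) / 2230 = 5.51 / 2230 = 0.002471.
Darcy flux q = K · i = 4.970 × 0.002471 = 0.01228 m/day.
Seepage velocity v = q / n_e = 0.01228 / 0.29 = 0.04235 m/day.
Travel time t = L / v = 2230 / 0.04235 = 52662 days = 144.2 years.

144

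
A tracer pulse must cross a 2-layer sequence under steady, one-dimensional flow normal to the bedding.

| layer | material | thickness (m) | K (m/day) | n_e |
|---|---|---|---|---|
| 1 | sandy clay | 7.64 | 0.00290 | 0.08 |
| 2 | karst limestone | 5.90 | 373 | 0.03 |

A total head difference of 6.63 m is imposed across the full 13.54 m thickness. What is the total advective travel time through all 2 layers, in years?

0.857

With flow normal to the layers, continuity requires the same specific discharge q through every layer.
Σ(b_i/K_i) = 7.64/0.00290 + 5.90/373 = 2634 d.
q = Δh / Σ(b_i/K_i) = 6.63 / 2634 = 0.002517 m/day.
In each layer the seepage velocity is v_i = q/n_i, so the layer transit time is t_i = b_i·n_i / q:
  layer 1 (sandy clay): t_1 = 7.64 × 0.08 / 0.002517 = 242.9 d
  layer 2 (karst limestone): t_2 = 5.90 × 0.03 / 0.002517 = 70.33 d
Total t = Σ t_i = 313.2 days = 0.8575 years.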